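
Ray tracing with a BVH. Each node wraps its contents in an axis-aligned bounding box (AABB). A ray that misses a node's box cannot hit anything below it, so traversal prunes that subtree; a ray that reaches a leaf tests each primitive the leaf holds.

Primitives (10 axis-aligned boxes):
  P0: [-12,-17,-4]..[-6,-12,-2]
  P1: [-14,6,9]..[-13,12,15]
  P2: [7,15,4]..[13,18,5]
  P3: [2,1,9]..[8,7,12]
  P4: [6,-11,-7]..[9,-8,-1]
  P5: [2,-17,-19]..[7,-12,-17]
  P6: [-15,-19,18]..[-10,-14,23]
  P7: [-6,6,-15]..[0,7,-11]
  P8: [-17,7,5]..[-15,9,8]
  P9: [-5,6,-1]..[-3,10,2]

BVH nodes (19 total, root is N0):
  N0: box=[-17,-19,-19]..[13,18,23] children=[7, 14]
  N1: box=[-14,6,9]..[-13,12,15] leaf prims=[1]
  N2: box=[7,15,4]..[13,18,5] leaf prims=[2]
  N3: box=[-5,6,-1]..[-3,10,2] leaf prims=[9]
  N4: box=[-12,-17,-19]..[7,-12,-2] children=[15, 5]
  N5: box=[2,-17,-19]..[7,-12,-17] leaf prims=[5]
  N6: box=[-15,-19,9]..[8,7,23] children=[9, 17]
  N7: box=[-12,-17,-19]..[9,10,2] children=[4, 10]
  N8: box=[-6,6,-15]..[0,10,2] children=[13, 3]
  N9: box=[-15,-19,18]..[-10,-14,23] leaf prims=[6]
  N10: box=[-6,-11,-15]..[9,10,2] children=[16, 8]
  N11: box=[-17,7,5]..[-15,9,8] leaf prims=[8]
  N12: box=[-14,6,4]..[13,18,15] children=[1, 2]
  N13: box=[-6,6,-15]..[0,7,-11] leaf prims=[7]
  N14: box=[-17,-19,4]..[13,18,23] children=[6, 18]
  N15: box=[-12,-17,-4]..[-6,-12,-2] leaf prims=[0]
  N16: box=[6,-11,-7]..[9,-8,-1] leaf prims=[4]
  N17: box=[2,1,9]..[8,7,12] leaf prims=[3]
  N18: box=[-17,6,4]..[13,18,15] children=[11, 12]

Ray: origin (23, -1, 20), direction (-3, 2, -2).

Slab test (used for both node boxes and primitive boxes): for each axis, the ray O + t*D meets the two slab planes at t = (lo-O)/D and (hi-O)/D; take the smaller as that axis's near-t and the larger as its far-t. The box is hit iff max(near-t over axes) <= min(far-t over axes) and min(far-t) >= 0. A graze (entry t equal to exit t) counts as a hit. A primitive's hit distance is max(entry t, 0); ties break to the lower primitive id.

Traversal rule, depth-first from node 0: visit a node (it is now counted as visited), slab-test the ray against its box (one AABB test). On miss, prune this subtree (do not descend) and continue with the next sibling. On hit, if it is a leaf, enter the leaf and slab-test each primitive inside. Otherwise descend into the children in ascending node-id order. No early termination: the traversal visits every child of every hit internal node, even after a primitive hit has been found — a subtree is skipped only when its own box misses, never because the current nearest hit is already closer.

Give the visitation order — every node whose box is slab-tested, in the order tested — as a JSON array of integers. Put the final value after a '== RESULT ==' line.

Traverse from the root:
N0 x:[10/3,40/3] y:[-9,19/2] z:[-3/2,39/2] -> hit [10/3,19/2], descend [7, 14]
  N7 x:[14/3,35/3] y:[-8,11/2] z:[9,39/2] -> miss, prune
  N14 x:[10/3,40/3] y:[-9,19/2] z:[-3/2,8] -> hit [10/3,8], descend [6, 18]
    N6 x:[5,38/3] y:[-9,4] z:[-3/2,11/2] -> miss, prune
    N18 x:[10/3,40/3] y:[7/2,19/2] z:[5/2,8] -> hit [7/2,8], descend [11, 12]
      N11 x:[38/3,40/3] y:[4,5] z:[6,15/2] -> miss, prune
      N12 x:[10/3,37/3] y:[7/2,19/2] z:[5/2,8] -> hit [7/2,8], descend [1, 2]
        N1 x:[12,37/3] y:[7/2,13/2] z:[5/2,11/2] -> miss, prune
        N2 x:[10/3,16/3] y:[8,19/2] z:[15/2,8] -> miss, prune

order=[0, 7, 14, 6, 18, 11, 12, 1, 2]  |boxes|=9  |leaves|=0  hit=miss

== RESULT ==
[0, 7, 14, 6, 18, 11, 12, 1, 2]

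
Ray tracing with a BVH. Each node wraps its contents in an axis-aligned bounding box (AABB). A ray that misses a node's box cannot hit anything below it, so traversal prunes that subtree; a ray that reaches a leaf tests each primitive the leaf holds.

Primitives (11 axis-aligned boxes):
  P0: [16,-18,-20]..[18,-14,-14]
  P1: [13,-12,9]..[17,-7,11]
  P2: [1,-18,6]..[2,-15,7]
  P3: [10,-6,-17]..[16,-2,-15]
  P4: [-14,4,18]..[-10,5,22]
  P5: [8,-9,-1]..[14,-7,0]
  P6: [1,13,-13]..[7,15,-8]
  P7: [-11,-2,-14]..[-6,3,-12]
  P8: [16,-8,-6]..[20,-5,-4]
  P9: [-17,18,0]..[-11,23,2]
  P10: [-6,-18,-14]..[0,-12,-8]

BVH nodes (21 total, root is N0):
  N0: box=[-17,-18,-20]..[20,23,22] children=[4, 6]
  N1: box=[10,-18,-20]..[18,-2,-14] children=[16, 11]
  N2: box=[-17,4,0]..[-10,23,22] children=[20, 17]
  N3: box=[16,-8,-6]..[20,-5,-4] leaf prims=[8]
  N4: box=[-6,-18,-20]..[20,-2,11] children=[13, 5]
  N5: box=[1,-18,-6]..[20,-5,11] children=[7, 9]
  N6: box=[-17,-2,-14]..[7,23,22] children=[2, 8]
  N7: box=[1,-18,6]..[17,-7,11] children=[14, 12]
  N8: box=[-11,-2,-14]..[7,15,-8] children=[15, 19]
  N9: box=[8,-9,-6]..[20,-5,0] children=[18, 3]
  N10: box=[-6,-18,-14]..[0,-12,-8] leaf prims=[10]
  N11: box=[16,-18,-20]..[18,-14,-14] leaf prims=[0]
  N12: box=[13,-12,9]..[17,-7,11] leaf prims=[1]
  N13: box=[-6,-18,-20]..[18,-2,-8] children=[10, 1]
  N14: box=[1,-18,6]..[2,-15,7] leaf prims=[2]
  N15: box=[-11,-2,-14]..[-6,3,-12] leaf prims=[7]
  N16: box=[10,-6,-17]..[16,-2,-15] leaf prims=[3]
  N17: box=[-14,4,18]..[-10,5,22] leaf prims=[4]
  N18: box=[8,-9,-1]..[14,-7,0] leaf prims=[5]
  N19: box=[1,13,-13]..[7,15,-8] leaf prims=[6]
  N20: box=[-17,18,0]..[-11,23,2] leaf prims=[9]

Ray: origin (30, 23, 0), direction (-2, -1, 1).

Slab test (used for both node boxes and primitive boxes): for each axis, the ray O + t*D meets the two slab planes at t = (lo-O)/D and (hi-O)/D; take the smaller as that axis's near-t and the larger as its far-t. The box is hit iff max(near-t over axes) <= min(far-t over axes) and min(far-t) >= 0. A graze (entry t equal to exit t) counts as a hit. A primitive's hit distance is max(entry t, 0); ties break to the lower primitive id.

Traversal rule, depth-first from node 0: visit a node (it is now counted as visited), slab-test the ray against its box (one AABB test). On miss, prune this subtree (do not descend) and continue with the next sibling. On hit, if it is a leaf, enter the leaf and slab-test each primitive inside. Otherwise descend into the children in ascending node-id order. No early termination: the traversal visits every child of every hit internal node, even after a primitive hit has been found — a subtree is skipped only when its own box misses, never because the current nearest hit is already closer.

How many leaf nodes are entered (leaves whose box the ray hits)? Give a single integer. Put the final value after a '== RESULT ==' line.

Traverse from the root:
N0 x:[5,47/2] y:[0,41] z:[-20,22] -> hit [5,22], descend [4, 6]
  N4 x:[5,18] y:[25,41] z:[-20,11] -> miss, prune
  N6 x:[23/2,47/2] y:[0,25] z:[-14,22] -> hit [23/2,22], descend [2, 8]
    N2 x:[20,47/2] y:[0,19] z:[0,22] -> miss, prune
    N8 x:[23/2,41/2] y:[8,25] z:[-14,-8] -> miss, prune

Summary -> nodes [0, 4, 6, 2, 8]; box-tests=5; leaf-entries=0; first=miss

== RESULT ==
0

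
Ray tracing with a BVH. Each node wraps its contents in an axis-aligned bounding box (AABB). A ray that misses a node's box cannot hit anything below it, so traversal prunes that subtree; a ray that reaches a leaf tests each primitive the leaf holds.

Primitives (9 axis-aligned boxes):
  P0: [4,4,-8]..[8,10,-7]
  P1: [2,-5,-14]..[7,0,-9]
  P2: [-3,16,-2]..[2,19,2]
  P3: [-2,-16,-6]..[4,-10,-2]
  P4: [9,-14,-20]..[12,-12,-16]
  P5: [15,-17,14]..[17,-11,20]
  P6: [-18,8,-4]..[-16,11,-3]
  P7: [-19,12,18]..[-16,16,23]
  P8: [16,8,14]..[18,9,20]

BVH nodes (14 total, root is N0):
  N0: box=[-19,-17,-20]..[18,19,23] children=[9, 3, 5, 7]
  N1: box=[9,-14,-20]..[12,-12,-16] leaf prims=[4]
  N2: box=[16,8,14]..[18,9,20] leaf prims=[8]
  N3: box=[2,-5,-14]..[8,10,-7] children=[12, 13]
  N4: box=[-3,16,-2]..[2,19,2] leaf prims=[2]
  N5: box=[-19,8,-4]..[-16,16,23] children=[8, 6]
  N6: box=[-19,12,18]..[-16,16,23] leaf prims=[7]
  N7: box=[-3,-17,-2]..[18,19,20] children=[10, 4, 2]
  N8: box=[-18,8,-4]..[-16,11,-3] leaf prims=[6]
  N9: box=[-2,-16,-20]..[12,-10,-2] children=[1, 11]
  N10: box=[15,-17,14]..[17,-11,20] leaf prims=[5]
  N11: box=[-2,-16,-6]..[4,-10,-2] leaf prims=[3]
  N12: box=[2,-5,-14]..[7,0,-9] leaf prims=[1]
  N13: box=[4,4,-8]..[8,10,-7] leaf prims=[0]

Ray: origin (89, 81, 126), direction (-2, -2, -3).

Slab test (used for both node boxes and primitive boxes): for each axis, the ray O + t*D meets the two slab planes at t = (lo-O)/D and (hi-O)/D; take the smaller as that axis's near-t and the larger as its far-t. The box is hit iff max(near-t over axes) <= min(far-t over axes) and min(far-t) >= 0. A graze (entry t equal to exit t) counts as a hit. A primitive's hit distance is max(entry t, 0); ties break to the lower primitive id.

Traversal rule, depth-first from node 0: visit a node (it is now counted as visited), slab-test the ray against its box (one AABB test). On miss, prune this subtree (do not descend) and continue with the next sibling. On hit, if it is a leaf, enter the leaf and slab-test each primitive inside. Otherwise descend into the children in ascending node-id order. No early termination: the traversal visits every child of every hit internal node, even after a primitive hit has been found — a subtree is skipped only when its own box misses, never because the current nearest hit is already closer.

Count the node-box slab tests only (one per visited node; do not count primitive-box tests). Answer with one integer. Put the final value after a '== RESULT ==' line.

Trace the traversal:
N0 x:[71/2,54] y:[31,49] z:[103/3,146/3] -> hit [71/2,146/3], descend [3, 5, 7, 9]
  N3 x:[81/2,87/2] y:[71/2,43] z:[133/3,140/3] -> miss, prune
  N5 x:[105/2,54] y:[65/2,73/2] z:[103/3,130/3] -> miss, prune
  N7 x:[71/2,46] y:[31,49] z:[106/3,128/3] -> hit [71/2,128/3], descend [2, 4, 10]
    N2 x:[71/2,73/2] y:[36,73/2] z:[106/3,112/3] -> hit [36,73/2] leaf, test {P8@t=36}
    N4 x:[87/2,46] y:[31,65/2] z:[124/3,128/3] -> miss, prune
    N10 x:[36,37] y:[46,49] z:[106/3,112/3] -> miss, prune
  N9 x:[77/2,91/2] y:[91/2,97/2] z:[128/3,146/3] -> hit [91/2,91/2], descend [1, 11]
    N1 x:[77/2,40] y:[93/2,95/2] z:[142/3,146/3] -> miss, prune
    N11 x:[85/2,91/2] y:[91/2,97/2] z:[128/3,44] -> miss, prune

Summary -> nodes [0, 3, 5, 7, 2, 4, 10, 9, 1, 11]; box-tests=10; leaf-entries=1; first=P8

== RESULT ==
10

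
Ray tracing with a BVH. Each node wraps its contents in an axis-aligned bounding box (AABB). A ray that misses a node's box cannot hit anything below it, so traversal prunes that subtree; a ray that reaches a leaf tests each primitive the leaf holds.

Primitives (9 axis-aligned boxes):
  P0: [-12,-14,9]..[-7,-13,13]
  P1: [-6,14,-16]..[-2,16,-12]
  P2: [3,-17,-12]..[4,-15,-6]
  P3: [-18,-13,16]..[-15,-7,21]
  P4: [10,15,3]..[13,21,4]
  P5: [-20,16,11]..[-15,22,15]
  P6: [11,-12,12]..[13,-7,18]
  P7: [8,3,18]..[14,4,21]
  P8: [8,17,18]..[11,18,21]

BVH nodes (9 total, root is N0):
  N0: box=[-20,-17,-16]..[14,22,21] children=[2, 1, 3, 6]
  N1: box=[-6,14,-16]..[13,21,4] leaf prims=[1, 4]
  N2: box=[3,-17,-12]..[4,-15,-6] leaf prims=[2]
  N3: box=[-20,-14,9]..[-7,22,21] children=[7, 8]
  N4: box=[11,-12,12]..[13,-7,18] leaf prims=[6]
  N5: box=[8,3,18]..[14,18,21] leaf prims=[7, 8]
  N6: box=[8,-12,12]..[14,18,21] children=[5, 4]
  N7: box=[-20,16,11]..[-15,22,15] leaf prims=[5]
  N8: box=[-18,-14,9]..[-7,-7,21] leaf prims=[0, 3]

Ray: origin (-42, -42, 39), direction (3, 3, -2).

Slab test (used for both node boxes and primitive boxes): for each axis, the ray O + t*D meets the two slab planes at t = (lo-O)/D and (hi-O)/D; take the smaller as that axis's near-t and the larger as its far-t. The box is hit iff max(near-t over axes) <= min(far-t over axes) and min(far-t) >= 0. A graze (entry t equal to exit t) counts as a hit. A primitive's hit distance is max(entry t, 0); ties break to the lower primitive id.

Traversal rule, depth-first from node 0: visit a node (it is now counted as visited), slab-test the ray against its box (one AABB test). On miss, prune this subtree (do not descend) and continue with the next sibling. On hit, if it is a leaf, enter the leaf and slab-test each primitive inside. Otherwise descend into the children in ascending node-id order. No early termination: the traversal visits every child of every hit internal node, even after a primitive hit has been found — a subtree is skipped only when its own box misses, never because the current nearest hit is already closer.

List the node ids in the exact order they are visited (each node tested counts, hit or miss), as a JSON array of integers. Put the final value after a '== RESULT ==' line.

Walk:
N0 x:[22/3,56/3] y:[25/3,64/3] z:[9,55/2] -> hit [9,56/3], descend [1, 2, 3, 6]
  N1 x:[12,55/3] y:[56/3,21] z:[35/2,55/2] -> miss, prune
  N2 x:[15,46/3] y:[25/3,9] z:[45/2,51/2] -> miss, prune
  N3 x:[22/3,35/3] y:[28/3,64/3] z:[9,15] -> hit [28/3,35/3], descend [7, 8]
    N7 x:[22/3,9] y:[58/3,64/3] z:[12,14] -> miss, prune
    N8 x:[8,35/3] y:[28/3,35/3] z:[9,15] -> hit [28/3,35/3] leaf, test {P0(miss), P3(miss)}
  N6 x:[50/3,56/3] y:[10,20] z:[9,27/2] -> miss, prune

Summary -> nodes [0, 1, 2, 3, 7, 8, 6]; box-tests=7; leaf-entries=1; first=miss

== RESULT ==
[0, 1, 2, 3, 7, 8, 6]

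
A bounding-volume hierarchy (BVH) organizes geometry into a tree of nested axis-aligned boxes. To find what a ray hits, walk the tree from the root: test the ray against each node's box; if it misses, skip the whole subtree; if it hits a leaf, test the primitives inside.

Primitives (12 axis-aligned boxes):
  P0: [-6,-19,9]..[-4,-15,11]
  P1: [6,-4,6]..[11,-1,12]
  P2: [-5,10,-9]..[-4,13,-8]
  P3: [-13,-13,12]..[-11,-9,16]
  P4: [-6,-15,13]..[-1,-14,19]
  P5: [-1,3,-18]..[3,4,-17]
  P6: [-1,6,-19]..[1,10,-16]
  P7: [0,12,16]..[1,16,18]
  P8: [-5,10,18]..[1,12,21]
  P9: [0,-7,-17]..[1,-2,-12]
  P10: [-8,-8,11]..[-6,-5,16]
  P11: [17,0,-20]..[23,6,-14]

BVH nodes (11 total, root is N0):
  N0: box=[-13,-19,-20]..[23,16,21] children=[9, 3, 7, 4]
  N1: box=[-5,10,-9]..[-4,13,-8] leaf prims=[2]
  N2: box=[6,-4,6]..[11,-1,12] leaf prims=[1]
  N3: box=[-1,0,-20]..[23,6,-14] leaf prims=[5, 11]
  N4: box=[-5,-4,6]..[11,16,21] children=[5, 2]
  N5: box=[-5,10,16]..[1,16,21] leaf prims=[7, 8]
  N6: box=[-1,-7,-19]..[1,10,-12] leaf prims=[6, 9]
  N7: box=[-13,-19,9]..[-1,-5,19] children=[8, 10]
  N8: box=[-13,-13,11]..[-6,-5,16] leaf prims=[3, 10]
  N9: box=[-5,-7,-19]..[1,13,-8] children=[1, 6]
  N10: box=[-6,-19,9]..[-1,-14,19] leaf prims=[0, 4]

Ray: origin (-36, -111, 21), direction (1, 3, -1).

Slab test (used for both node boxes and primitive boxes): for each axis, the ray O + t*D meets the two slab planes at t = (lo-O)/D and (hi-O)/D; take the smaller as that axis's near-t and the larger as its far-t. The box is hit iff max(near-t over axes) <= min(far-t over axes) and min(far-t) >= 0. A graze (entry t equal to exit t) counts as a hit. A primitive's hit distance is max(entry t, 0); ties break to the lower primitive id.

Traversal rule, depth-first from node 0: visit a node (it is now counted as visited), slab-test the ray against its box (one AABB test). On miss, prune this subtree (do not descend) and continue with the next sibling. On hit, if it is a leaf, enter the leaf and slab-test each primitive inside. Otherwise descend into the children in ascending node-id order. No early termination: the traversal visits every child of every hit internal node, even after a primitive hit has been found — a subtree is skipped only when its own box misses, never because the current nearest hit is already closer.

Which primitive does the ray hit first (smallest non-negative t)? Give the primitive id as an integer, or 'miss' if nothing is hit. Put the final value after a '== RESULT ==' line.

Trace the traversal:
N0 x:[23,59] y:[92/3,127/3] z:[0,41] -> hit [92/3,41], descend [3, 4, 7, 9]
  N3 x:[35,59] y:[37,39] z:[35,41] -> hit [37,39] leaf, test {P5@t=38, P11(miss)}
  N4 x:[31,47] y:[107/3,127/3] z:[0,15] -> miss, prune
  N7 x:[23,35] y:[92/3,106/3] z:[2,12] -> miss, prune
  N9 x:[31,37] y:[104/3,124/3] z:[29,40] -> hit [104/3,37], descend [1, 6]
    N1 x:[31,32] y:[121/3,124/3] z:[29,30] -> miss, prune
    N6 x:[35,37] y:[104/3,121/3] z:[33,40] -> hit [35,37] leaf, test {P6(miss), P9@t=36}

Summary -> nodes [0, 3, 4, 7, 9, 1, 6]; box-tests=7; leaf-entries=2; first=P9

== RESULT ==
9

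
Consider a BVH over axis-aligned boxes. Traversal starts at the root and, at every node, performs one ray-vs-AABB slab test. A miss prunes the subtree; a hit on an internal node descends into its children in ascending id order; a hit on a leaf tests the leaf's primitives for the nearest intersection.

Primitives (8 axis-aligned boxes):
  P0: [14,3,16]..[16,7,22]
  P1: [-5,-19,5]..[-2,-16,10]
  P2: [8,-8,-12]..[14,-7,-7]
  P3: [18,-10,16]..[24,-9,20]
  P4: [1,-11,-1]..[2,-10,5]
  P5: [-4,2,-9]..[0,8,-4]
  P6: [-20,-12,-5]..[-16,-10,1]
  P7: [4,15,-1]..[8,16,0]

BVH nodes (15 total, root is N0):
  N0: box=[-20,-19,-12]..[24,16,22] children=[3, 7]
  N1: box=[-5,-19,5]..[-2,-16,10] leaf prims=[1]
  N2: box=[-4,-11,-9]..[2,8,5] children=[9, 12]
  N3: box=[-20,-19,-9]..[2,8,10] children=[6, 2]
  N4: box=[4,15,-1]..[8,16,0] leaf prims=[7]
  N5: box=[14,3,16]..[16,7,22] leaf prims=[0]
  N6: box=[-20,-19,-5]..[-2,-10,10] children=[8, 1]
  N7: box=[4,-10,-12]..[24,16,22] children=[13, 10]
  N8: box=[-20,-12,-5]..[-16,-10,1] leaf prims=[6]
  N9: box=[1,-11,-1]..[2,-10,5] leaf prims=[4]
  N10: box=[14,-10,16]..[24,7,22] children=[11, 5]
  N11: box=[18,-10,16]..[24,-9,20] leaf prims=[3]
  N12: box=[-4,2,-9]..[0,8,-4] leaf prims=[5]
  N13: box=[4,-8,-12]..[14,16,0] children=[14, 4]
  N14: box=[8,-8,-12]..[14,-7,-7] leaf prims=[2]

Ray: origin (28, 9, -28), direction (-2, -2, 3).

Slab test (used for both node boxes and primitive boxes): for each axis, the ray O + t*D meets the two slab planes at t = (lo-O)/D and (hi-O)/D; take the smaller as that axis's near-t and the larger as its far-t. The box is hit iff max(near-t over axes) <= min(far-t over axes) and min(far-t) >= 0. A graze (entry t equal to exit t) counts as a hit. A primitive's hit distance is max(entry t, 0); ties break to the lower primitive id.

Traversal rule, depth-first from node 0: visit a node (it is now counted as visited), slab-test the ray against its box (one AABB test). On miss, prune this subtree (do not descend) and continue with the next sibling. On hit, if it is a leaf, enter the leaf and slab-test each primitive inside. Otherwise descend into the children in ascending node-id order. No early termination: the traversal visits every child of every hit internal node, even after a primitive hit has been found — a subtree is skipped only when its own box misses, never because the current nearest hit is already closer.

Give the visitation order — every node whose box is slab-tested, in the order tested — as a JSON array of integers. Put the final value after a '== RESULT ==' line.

Traverse from the root:
N0 x:[2,24] y:[-7/2,14] z:[16/3,50/3] -> hit [16/3,14], descend [3, 7]
  N3 x:[13,24] y:[1/2,14] z:[19/3,38/3] -> miss, prune
  N7 x:[2,12] y:[-7/2,19/2] z:[16/3,50/3] -> hit [16/3,19/2], descend [10, 13]
    N10 x:[2,7] y:[1,19/2] z:[44/3,50/3] -> miss, prune
    N13 x:[7,12] y:[-7/2,17/2] z:[16/3,28/3] -> hit [7,17/2], descend [4, 14]
      N4 x:[10,12] y:[-7/2,-3] z:[9,28/3] -> miss, prune
      N14 x:[7,10] y:[8,17/2] z:[16/3,7] -> miss, prune

order=[0, 3, 7, 10, 13, 4, 14]  |boxes|=7  |leaves|=0  hit=miss

== RESULT ==
[0, 3, 7, 10, 13, 4, 14]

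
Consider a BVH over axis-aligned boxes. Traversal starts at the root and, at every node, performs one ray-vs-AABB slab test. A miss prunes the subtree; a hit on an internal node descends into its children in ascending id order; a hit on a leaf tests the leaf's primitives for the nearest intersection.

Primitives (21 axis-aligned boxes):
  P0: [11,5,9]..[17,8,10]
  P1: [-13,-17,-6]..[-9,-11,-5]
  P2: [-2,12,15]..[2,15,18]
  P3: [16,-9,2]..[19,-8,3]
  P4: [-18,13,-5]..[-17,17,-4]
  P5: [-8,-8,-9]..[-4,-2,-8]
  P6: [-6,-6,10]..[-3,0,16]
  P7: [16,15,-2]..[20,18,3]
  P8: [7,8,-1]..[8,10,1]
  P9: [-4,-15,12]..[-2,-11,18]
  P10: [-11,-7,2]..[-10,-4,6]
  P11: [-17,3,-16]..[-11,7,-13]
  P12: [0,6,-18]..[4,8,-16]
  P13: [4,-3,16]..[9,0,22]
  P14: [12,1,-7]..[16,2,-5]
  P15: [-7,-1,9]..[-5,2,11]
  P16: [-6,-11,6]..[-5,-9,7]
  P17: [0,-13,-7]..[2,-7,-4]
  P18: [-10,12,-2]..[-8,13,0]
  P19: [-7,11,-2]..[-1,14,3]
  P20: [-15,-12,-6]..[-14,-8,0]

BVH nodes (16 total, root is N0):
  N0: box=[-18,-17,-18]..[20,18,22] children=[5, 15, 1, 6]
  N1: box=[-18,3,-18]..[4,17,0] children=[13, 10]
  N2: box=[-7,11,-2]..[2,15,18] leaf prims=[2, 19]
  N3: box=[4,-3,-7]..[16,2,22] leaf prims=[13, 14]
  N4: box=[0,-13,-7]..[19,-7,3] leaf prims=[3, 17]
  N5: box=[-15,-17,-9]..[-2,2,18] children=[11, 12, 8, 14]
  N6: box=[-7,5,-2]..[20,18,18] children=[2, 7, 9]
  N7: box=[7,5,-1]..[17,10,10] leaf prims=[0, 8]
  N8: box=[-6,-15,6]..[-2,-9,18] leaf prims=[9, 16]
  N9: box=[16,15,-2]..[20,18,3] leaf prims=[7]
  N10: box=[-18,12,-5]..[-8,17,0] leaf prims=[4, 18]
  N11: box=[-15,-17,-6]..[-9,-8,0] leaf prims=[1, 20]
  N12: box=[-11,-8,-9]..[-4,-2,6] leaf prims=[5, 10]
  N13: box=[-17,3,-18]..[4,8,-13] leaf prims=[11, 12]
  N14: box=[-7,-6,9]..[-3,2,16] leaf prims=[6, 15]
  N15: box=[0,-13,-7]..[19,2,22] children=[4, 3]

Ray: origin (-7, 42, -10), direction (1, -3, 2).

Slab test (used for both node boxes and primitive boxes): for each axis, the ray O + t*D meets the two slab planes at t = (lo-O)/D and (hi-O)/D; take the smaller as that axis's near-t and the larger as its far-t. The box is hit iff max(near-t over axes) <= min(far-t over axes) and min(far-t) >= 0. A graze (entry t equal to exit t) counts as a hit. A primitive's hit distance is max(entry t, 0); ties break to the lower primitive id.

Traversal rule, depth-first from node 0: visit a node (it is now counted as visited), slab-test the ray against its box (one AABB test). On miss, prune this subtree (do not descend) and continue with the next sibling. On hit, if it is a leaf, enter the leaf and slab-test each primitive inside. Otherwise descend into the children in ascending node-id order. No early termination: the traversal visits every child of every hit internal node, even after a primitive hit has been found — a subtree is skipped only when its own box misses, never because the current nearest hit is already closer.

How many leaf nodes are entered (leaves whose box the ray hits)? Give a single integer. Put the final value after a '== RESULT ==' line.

Walk:
N0 x:[-11,27] y:[8,59/3] z:[-4,16] -> hit [8,16], descend [1, 5, 6, 15]
  N1 x:[-11,11] y:[25/3,13] z:[-4,5] -> miss, prune
  N5 x:[-8,5] y:[40/3,59/3] z:[1/2,14] -> miss, prune
  N6 x:[0,27] y:[8,37/3] z:[4,14] -> hit [8,37/3], descend [2, 7, 9]
    N2 x:[0,9] y:[9,31/3] z:[4,14] -> hit [9,9] leaf, test {P2(miss), P19(miss)}
    N7 x:[14,24] y:[32/3,37/3] z:[9/2,10] -> miss, prune
    N9 x:[23,27] y:[8,9] z:[4,13/2] -> miss, prune
  N15 x:[7,26] y:[40/3,55/3] z:[3/2,16] -> hit [40/3,16], descend [3, 4]
    N3 x:[11,23] y:[40/3,15] z:[3/2,16] -> hit [40/3,15] leaf, test {P13@t=14, P14(miss)}
    N4 x:[7,26] y:[49/3,55/3] z:[3/2,13/2] -> miss, prune

order=[0, 1, 5, 6, 2, 7, 9, 15, 3, 4]  |boxes|=10  |leaves|=2  hit=P13

== RESULT ==
2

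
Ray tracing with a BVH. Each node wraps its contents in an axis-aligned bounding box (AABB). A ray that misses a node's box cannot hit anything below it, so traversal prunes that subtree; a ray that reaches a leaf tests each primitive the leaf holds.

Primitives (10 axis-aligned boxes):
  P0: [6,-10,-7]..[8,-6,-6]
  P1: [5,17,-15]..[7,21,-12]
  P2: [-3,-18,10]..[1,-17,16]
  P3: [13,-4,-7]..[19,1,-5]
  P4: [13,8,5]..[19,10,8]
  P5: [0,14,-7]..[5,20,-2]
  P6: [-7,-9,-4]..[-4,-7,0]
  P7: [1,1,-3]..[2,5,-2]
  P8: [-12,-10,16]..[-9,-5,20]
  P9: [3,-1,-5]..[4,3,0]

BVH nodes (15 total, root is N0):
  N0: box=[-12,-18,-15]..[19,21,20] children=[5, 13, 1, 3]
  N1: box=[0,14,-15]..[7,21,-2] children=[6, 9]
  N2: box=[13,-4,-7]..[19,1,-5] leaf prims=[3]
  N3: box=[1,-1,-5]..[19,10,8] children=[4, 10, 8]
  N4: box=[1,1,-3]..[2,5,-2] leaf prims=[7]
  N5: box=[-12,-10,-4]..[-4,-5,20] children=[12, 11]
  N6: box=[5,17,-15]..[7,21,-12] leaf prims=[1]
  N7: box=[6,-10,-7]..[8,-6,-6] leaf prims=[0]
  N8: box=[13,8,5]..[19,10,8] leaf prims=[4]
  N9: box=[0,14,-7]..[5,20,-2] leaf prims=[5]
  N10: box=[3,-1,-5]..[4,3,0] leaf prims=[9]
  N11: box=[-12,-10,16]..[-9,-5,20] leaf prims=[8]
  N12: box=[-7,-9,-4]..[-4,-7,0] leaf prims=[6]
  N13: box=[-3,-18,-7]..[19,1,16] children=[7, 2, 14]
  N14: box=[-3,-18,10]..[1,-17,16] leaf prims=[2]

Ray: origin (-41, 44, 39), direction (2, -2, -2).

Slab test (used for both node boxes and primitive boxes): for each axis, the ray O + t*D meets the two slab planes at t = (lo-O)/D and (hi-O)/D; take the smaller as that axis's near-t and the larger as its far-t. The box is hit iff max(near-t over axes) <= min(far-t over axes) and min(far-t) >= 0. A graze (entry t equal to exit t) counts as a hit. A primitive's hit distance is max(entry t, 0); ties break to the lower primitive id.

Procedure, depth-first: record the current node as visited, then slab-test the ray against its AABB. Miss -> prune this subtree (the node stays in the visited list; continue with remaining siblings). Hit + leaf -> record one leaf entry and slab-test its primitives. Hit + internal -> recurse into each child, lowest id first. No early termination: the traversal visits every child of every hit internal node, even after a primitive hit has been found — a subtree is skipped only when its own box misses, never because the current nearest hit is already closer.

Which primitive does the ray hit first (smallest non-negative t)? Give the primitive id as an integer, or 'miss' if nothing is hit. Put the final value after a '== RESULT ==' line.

Traverse from the root:
N0 x:[29/2,30] y:[23/2,31] z:[19/2,27] -> hit [29/2,27], descend [1, 3, 5, 13]
  N1 x:[41/2,24] y:[23/2,15] z:[41/2,27] -> miss, prune
  N3 x:[21,30] y:[17,45/2] z:[31/2,22] -> hit [21,22], descend [4, 8, 10]
    N4 x:[21,43/2] y:[39/2,43/2] z:[41/2,21] -> hit [21,21] leaf, test {P7@t=21}
    N8 x:[27,30] y:[17,18] z:[31/2,17] -> miss, prune
    N10 x:[22,45/2] y:[41/2,45/2] z:[39/2,22] -> hit [22,22] leaf, test {P9@t=22}
  N5 x:[29/2,37/2] y:[49/2,27] z:[19/2,43/2] -> miss, prune
  N13 x:[19,30] y:[43/2,31] z:[23/2,23] -> hit [43/2,23], descend [2, 7, 14]
    N2 x:[27,30] y:[43/2,24] z:[22,23] -> miss, prune
    N7 x:[47/2,49/2] y:[25,27] z:[45/2,23] -> miss, prune
    N14 x:[19,21] y:[61/2,31] z:[23/2,29/2] -> miss, prune

Visited [0, 1, 3, 4, 8, 10, 5, 13, 2, 7, 14]. Tests: 11 box, 2 leaf. Nearest: P7.

== RESULT ==
7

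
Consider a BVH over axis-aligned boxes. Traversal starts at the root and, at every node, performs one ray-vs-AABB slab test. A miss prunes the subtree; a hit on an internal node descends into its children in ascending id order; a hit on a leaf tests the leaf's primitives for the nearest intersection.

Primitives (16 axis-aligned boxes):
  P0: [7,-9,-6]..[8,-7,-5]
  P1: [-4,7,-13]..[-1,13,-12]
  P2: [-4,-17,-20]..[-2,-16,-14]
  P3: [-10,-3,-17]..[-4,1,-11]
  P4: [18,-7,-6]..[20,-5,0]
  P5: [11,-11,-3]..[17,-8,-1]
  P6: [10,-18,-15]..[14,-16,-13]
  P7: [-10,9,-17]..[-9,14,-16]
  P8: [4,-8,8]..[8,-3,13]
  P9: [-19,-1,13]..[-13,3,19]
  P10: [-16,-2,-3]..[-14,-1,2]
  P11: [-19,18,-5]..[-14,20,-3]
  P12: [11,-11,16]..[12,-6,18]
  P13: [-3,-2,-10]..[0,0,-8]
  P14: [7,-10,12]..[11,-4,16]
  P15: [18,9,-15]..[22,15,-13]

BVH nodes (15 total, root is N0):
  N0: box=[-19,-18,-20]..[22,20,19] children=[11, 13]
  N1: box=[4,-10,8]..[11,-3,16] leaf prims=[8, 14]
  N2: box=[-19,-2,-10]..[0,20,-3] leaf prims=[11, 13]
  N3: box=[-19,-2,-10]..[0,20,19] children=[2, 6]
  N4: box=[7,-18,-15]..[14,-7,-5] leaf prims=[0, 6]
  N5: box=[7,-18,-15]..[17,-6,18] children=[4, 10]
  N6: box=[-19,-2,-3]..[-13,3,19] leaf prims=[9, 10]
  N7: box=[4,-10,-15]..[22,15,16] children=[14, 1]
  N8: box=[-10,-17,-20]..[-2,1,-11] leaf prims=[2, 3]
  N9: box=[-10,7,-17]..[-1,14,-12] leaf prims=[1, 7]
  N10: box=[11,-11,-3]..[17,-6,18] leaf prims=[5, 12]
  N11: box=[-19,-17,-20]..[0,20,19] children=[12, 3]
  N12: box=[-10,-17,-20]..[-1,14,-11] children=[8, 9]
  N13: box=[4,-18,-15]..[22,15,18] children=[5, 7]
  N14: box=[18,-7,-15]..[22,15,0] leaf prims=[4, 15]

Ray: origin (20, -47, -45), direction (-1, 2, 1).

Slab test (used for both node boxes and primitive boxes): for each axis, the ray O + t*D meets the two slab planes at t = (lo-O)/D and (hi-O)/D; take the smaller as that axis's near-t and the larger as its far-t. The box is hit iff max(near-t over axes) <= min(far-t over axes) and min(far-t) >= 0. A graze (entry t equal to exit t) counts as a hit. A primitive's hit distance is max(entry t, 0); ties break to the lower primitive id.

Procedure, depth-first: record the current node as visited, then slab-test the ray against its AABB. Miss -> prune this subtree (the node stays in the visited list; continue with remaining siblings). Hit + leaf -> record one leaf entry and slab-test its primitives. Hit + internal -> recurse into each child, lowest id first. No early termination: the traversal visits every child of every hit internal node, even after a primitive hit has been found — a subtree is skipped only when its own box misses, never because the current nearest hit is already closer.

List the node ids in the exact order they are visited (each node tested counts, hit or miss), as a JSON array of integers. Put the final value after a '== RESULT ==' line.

Walk:
N0 x:[-2,39] y:[29/2,67/2] z:[25,64] -> hit [25,67/2], descend [11, 13]
  N11 x:[20,39] y:[15,67/2] z:[25,64] -> hit [25,67/2], descend [3, 12]
    N3 x:[20,39] y:[45/2,67/2] z:[35,64] -> miss, prune
    N12 x:[21,30] y:[15,61/2] z:[25,34] -> hit [25,30], descend [8, 9]
      N8 x:[22,30] y:[15,24] z:[25,34] -> miss, prune
      N9 x:[21,30] y:[27,61/2] z:[28,33] -> hit [28,30] leaf, test {P1(miss), P7@t=29}
  N13 x:[-2,16] y:[29/2,31] z:[30,63] -> miss, prune

Summary -> nodes [0, 11, 3, 12, 8, 9, 13]; box-tests=7; leaf-entries=1; first=P7

== RESULT ==
[0, 11, 3, 12, 8, 9, 13]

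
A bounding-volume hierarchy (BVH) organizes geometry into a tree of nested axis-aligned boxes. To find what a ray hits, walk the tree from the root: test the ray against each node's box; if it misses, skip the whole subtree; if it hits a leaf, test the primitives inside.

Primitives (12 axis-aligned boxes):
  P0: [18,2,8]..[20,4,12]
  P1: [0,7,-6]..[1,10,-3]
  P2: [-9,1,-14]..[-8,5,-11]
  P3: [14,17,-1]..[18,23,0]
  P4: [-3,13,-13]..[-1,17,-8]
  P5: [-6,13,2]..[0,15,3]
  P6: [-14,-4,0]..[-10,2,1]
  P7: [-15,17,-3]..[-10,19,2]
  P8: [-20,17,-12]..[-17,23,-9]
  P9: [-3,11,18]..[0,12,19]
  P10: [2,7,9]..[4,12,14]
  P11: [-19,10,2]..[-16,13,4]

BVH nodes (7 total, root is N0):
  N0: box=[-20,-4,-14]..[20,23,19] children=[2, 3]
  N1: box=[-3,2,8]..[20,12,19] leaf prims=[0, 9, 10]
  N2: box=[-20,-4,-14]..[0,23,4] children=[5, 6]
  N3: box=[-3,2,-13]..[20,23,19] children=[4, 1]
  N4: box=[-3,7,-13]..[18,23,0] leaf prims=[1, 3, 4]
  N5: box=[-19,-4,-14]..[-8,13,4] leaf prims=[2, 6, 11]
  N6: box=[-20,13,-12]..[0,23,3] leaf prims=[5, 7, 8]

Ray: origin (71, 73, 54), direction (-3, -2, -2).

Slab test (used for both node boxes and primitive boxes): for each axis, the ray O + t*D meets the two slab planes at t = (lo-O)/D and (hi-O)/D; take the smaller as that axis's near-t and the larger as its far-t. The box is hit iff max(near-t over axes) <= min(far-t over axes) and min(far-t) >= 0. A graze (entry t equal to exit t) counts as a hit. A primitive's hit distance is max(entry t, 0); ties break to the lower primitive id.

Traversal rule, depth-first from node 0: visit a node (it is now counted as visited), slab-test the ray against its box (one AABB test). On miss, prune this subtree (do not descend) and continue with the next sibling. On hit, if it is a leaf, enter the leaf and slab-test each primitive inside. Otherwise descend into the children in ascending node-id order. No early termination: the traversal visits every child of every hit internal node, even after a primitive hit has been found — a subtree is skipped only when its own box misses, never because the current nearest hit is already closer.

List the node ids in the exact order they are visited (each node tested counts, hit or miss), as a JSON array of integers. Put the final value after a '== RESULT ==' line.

Traverse from the root:
N0 x:[17,91/3] y:[25,77/2] z:[35/2,34] -> hit [25,91/3], descend [2, 3]
  N2 x:[71/3,91/3] y:[25,77/2] z:[25,34] -> hit [25,91/3], descend [5, 6]
    N5 x:[79/3,30] y:[30,77/2] z:[25,34] -> hit [30,30] leaf, test {P2(miss), P6(miss), P11(miss)}
    N6 x:[71/3,91/3] y:[25,30] z:[51/2,33] -> hit [51/2,30] leaf, test {P5(miss), P7@t=27, P8(miss)}
  N3 x:[17,74/3] y:[25,71/2] z:[35/2,67/2] -> miss, prune

Visited [0, 2, 5, 6, 3]. Tests: 5 box, 2 leaf. Nearest: P7.

== RESULT ==
[0, 2, 5, 6, 3]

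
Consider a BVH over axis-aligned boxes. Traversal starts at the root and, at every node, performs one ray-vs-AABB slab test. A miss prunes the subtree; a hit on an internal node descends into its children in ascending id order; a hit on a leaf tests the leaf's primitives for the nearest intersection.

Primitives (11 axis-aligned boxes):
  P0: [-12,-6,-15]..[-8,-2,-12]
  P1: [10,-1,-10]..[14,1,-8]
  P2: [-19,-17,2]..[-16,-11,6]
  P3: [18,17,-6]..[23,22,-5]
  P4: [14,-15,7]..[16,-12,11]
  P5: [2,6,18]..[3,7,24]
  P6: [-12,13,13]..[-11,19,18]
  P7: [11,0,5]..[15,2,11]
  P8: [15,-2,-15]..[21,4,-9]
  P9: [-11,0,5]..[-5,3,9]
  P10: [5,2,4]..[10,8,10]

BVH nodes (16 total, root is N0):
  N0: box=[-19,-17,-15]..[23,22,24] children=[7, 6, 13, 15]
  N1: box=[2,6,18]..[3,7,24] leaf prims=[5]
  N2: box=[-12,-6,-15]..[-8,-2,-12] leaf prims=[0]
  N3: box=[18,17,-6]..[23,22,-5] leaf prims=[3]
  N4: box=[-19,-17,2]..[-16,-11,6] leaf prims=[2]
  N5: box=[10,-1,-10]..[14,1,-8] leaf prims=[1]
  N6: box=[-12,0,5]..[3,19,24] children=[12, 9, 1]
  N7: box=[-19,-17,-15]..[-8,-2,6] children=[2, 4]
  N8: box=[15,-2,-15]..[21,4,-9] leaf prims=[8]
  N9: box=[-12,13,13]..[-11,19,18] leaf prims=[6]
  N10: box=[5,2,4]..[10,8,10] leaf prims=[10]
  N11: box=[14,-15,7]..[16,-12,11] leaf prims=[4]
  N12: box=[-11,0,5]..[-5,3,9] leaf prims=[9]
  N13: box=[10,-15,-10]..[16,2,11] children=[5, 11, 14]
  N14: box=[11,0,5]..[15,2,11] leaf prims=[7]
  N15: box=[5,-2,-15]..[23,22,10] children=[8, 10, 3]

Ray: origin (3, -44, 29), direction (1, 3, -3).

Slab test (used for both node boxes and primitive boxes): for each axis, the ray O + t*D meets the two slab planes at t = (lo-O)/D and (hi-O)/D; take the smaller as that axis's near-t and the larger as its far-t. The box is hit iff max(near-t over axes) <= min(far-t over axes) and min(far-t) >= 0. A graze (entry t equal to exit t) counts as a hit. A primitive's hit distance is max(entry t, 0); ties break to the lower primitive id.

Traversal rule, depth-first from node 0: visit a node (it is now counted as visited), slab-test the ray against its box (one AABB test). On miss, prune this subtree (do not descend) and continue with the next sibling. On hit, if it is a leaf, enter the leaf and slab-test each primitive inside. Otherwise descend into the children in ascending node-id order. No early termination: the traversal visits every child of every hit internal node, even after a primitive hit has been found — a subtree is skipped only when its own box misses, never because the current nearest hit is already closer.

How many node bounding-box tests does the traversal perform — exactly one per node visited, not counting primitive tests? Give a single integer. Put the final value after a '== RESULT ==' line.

Walk:
N0 x:[-22,20] y:[9,22] z:[5/3,44/3] -> hit [9,44/3], descend [6, 7, 13, 15]
  N6 x:[-15,0] y:[44/3,21] z:[5/3,8] -> miss, prune
  N7 x:[-22,-11] y:[9,14] z:[23/3,44/3] -> miss, prune
  N13 x:[7,13] y:[29/3,46/3] z:[6,13] -> hit [29/3,13], descend [5, 11, 14]
    N5 x:[7,11] y:[43/3,15] z:[37/3,13] -> miss, prune
    N11 x:[11,13] y:[29/3,32/3] z:[6,22/3] -> miss, prune
    N14 x:[8,12] y:[44/3,46/3] z:[6,8] -> miss, prune
  N15 x:[2,20] y:[14,22] z:[19/3,44/3] -> hit [14,44/3], descend [3, 8, 10]
    N3 x:[15,20] y:[61/3,22] z:[34/3,35/3] -> miss, prune
    N8 x:[12,18] y:[14,16] z:[38/3,44/3] -> hit [14,44/3] leaf, test {P8@t=14}
    N10 x:[2,7] y:[46/3,52/3] z:[19/3,25/3] -> miss, prune

Summary -> nodes [0, 6, 7, 13, 5, 11, 14, 15, 3, 8, 10]; box-tests=11; leaf-entries=1; first=P8

== RESULT ==
11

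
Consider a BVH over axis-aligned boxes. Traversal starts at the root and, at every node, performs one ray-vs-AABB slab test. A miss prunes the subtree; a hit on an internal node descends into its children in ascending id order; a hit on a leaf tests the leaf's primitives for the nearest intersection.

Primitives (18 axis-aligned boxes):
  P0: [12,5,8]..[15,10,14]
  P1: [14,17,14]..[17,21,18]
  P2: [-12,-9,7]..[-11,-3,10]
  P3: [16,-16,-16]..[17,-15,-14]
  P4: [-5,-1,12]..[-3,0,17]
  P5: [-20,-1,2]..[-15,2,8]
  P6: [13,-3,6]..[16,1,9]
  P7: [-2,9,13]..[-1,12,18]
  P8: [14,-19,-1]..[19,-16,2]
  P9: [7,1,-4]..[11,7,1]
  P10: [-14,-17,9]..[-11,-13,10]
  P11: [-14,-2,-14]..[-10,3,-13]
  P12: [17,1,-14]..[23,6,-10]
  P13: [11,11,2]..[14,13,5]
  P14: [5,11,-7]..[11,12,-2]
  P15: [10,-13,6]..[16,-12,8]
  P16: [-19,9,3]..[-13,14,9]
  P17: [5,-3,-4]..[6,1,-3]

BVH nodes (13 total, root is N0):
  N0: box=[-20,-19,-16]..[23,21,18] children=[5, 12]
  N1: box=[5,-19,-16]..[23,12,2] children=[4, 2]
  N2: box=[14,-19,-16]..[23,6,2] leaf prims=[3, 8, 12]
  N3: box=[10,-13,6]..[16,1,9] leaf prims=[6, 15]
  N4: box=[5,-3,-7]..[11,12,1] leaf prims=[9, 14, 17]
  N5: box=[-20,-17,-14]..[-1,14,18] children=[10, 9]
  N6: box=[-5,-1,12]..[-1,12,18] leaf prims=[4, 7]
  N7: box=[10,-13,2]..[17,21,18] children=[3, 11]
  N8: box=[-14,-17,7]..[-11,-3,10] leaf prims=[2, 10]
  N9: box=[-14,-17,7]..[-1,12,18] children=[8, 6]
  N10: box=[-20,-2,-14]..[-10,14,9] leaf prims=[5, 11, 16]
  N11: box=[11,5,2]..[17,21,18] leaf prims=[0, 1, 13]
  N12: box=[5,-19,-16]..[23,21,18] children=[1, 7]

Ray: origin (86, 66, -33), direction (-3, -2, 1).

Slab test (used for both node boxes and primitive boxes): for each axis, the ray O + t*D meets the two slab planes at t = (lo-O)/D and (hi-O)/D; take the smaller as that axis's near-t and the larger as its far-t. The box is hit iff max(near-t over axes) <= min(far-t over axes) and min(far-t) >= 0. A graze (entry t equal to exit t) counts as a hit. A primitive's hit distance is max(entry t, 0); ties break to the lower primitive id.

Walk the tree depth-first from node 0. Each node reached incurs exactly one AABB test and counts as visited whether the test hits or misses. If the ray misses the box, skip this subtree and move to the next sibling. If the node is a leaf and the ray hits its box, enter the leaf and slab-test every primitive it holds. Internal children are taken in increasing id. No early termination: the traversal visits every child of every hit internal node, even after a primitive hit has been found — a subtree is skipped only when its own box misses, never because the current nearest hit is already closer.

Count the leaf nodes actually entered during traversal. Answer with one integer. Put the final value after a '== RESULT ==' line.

Walk:
N0 x:[21,106/3] y:[45/2,85/2] z:[17,51] -> hit [45/2,106/3], descend [5, 12]
  N5 x:[29,106/3] y:[26,83/2] z:[19,51] -> hit [29,106/3], descend [9, 10]
    N9 x:[29,100/3] y:[27,83/2] z:[40,51] -> miss, prune
    N10 x:[32,106/3] y:[26,34] z:[19,42] -> hit [32,34] leaf, test {P5(miss), P11(miss), P16(miss)}
  N12 x:[21,27] y:[45/2,85/2] z:[17,51] -> hit [45/2,27], descend [1, 7]
    N1 x:[21,27] y:[27,85/2] z:[17,35] -> hit [27,27], descend [2, 4]
      N2 x:[21,24] y:[30,85/2] z:[17,35] -> miss, prune
      N4 x:[25,27] y:[27,69/2] z:[26,34] -> hit [27,27] leaf, test {P9(miss), P14@t=27, P17(miss)}
    N7 x:[23,76/3] y:[45/2,79/2] z:[35,51] -> miss, prune

Summary -> nodes [0, 5, 9, 10, 12, 1, 2, 4, 7]; box-tests=9; leaf-entries=2; first=P14

== RESULT ==
2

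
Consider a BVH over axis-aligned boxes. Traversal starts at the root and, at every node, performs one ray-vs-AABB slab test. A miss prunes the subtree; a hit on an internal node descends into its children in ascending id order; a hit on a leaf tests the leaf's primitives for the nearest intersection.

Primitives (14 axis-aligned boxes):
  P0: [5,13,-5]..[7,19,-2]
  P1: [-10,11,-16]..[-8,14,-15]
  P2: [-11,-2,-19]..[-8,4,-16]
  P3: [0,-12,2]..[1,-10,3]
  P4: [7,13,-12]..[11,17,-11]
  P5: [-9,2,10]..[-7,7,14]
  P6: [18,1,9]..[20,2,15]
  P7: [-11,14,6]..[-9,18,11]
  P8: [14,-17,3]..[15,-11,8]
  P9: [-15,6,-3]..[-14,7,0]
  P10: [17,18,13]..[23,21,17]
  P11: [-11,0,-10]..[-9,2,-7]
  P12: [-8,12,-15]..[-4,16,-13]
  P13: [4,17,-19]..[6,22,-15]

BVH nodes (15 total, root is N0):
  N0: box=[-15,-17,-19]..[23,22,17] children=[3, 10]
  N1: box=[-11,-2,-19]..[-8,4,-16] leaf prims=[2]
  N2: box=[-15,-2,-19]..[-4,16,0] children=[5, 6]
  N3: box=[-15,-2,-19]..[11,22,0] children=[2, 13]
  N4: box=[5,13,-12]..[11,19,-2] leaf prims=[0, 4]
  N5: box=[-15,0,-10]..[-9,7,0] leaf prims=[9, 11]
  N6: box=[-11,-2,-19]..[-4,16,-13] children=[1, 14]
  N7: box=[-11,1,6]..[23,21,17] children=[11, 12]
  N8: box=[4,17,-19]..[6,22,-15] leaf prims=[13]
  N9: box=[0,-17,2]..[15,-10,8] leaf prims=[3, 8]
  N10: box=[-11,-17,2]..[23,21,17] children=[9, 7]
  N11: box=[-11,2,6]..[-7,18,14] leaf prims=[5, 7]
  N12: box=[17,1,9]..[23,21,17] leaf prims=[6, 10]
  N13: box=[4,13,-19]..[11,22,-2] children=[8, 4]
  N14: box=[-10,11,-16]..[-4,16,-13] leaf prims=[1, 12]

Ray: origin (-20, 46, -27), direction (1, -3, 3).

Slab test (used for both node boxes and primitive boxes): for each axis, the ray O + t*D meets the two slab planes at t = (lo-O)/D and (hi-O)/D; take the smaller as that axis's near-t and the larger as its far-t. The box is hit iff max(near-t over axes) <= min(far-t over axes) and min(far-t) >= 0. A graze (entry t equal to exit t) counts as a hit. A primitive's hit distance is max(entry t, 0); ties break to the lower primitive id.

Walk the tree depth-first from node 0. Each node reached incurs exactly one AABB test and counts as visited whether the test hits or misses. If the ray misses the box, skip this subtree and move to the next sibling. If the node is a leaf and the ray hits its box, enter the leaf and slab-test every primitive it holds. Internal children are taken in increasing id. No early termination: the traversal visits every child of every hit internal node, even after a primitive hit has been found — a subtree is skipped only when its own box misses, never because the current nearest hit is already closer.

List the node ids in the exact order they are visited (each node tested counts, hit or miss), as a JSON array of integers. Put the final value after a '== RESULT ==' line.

Trace the traversal:
N0 x:[5,43] y:[8,21] z:[8/3,44/3] -> hit [8,44/3], descend [3, 10]
  N3 x:[5,31] y:[8,16] z:[8/3,9] -> hit [8,9], descend [2, 13]
    N2 x:[5,16] y:[10,16] z:[8/3,9] -> miss, prune
    N13 x:[24,31] y:[8,11] z:[8/3,25/3] -> miss, prune
  N10 x:[9,43] y:[25/3,21] z:[29/3,44/3] -> hit [29/3,44/3], descend [7, 9]
    N7 x:[9,43] y:[25/3,15] z:[11,44/3] -> hit [11,44/3], descend [11, 12]
      N11 x:[9,13] y:[28/3,44/3] z:[11,41/3] -> hit [11,13] leaf, test {P5@t=13, P7(miss)}
      N12 x:[37,43] y:[25/3,15] z:[12,44/3] -> miss, prune
    N9 x:[20,35] y:[56/3,21] z:[29/3,35/3] -> miss, prune

order=[0, 3, 2, 13, 10, 7, 11, 12, 9]  |boxes|=9  |leaves|=1  hit=P5

== RESULT ==
[0, 3, 2, 13, 10, 7, 11, 12, 9]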